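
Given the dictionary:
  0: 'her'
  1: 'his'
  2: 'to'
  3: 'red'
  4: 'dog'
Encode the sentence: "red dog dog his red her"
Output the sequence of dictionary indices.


Look up each word in the dictionary:
  'red' -> 3
  'dog' -> 4
  'dog' -> 4
  'his' -> 1
  'red' -> 3
  'her' -> 0

Encoded: [3, 4, 4, 1, 3, 0]


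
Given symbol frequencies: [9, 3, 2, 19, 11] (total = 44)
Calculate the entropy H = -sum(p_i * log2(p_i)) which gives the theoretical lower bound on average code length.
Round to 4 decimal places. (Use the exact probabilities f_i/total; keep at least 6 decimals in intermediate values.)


Per-symbol terms -p_i * log2(p_i) with p_i = f_i/44:
  p = 9/44 = 0.204545: log2(p) = -2.289507, -p*log2(p) = 0.468308
  p = 3/44 = 0.068182: log2(p) = -3.874469, -p*log2(p) = 0.264168
  p = 2/44 = 0.045455: log2(p) = -4.459432, -p*log2(p) = 0.202701
  p = 19/44 = 0.431818: log2(p) = -1.211504, -p*log2(p) = 0.523149
  p = 11/44 = 0.250000: log2(p) = -2.000000, -p*log2(p) = 0.500000
H = 0.468308 + 0.264168 + 0.202701 + 0.523149 + 0.500000 = 1.958326

H = 1.9583 bits/symbol


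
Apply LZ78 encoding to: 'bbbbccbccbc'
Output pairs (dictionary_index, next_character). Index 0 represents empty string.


LZ78 encoding steps:
Dictionary: {0: ''}
Step 1: w='' (idx 0), next='b' -> output (0, 'b'), add 'b' as idx 1
Step 2: w='b' (idx 1), next='b' -> output (1, 'b'), add 'bb' as idx 2
Step 3: w='b' (idx 1), next='c' -> output (1, 'c'), add 'bc' as idx 3
Step 4: w='' (idx 0), next='c' -> output (0, 'c'), add 'c' as idx 4
Step 5: w='bc' (idx 3), next='c' -> output (3, 'c'), add 'bcc' as idx 5
Step 6: w='bc' (idx 3), end of input -> output (3, '')


Encoded: [(0, 'b'), (1, 'b'), (1, 'c'), (0, 'c'), (3, 'c'), (3, '')]


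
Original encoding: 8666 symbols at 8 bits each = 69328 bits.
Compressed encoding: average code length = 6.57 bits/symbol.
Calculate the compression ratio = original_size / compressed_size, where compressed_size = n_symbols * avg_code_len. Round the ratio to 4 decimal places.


original_size = n_symbols * orig_bits = 8666 * 8 = 69328 bits
compressed_size = n_symbols * avg_code_len = 8666 * 6.57 = 56935.62 bits
ratio = original_size / compressed_size = 69328 / 56935.62 = 1.2177

Compression ratio = 1.2177


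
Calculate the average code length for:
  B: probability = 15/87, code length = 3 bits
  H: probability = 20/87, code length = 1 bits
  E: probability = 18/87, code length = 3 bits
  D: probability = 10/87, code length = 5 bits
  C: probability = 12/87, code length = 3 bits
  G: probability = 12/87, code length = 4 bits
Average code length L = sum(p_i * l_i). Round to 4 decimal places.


Weighted contributions p_i * l_i:
  B: (15/87) * 3 = 45/87
  H: (20/87) * 1 = 20/87
  E: (18/87) * 3 = 54/87
  D: (10/87) * 5 = 50/87
  C: (12/87) * 3 = 36/87
  G: (12/87) * 4 = 48/87
Sum = (45 + 20 + 54 + 50 + 36 + 48)/87 = 253/87

L = 253/87 = 2.9080 bits/symbol


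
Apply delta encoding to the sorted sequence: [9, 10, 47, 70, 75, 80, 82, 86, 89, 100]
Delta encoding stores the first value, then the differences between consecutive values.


First value: 9
Deltas:
  10 - 9 = 1
  47 - 10 = 37
  70 - 47 = 23
  75 - 70 = 5
  80 - 75 = 5
  82 - 80 = 2
  86 - 82 = 4
  89 - 86 = 3
  100 - 89 = 11


Delta encoded: [9, 1, 37, 23, 5, 5, 2, 4, 3, 11]


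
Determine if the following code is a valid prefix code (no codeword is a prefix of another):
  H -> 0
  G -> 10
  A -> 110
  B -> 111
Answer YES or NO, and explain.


Checking each pair (does one codeword prefix another?):
  H='0' vs G='10': no prefix
  H='0' vs A='110': no prefix
  H='0' vs B='111': no prefix
  G='10' vs H='0': no prefix
  G='10' vs A='110': no prefix
  G='10' vs B='111': no prefix
  A='110' vs H='0': no prefix
  A='110' vs G='10': no prefix
  A='110' vs B='111': no prefix
  B='111' vs H='0': no prefix
  B='111' vs G='10': no prefix
  B='111' vs A='110': no prefix
No violation found over all pairs.

YES -- this is a valid prefix code. No codeword is a prefix of any other codeword.


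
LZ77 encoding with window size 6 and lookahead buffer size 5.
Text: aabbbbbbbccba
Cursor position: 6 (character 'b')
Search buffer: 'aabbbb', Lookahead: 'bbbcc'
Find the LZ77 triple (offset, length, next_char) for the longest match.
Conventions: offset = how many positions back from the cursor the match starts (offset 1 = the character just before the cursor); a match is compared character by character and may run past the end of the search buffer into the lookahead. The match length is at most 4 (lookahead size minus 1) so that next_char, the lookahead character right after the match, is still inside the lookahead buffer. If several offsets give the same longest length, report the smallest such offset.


Try each offset into the search buffer:
  offset=1 (pos 5, char 'b'): match length 3
  offset=2 (pos 4, char 'b'): match length 3
  offset=3 (pos 3, char 'b'): match length 3
  offset=4 (pos 2, char 'b'): match length 3
  offset=5 (pos 1, char 'a'): match length 0
  offset=6 (pos 0, char 'a'): match length 0
Longest match has length 3, found at offsets 1, 2, 3, 4; take the smallest, offset 1.
next_char = character at position 6 + 3 = 9 -> 'c'

Best match: offset=1, length=3 (matching 'bbb' starting at position 5)
LZ77 triple: (1, 3, 'c')


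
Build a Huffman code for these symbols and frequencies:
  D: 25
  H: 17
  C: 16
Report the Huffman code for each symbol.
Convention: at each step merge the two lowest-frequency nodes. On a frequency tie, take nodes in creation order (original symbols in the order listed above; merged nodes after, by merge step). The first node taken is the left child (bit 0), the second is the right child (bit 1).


Huffman tree construction:
Step 1: Merge C(16) + H(17) = 33
Step 2: Merge D(25) + (C+H)(33) = 58
Read each symbol's code off the tree from the root (left child = 0, right child = 1).

Codes:
  D: 0 (length 1)
  H: 11 (length 2)
  C: 10 (length 2)
Average code length: 91/58 = 1.5690 bits/symbol


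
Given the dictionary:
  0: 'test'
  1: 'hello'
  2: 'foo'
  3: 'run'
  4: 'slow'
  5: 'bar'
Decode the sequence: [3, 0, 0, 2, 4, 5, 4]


Look up each index in the dictionary:
  3 -> 'run'
  0 -> 'test'
  0 -> 'test'
  2 -> 'foo'
  4 -> 'slow'
  5 -> 'bar'
  4 -> 'slow'

Decoded: "run test test foo slow bar slow"


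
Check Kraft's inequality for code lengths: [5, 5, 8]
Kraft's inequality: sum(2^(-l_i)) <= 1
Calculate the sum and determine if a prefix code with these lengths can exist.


Sum = 2^(-5) + 2^(-5) + 2^(-8)
    = 0.03125 + 0.03125 + 0.00390625
    = 17/256 = 0.06640625
Since 0.06640625 <= 1, Kraft's inequality IS satisfied.
A prefix code with these lengths CAN exist.

Kraft sum = 0.06640625. Satisfied.


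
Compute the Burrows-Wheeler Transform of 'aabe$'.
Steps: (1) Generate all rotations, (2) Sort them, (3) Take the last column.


Rotations (sorted):
  0: $aabe -> last char: e
  1: aabe$ -> last char: $
  2: abe$a -> last char: a
  3: be$aa -> last char: a
  4: e$aab -> last char: b


BWT = e$aab


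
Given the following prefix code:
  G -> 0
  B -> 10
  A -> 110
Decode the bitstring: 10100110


Decoding step by step:
Bits 10 -> B
Bits 10 -> B
Bits 0 -> G
Bits 110 -> A


Decoded message: BBGA


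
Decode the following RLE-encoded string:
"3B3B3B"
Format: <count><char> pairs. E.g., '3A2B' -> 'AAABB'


Expanding each <count><char> pair:
  3B -> 'BBB'
  3B -> 'BBB'
  3B -> 'BBB'

Decoded = BBBBBBBBB


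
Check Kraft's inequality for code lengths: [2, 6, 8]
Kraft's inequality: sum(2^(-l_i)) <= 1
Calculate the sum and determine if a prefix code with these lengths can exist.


Sum = 2^(-2) + 2^(-6) + 2^(-8)
    = 0.25 + 0.015625 + 0.00390625
    = 69/256 = 0.26953125
Since 0.26953125 <= 1, Kraft's inequality IS satisfied.
A prefix code with these lengths CAN exist.

Kraft sum = 0.26953125. Satisfied.


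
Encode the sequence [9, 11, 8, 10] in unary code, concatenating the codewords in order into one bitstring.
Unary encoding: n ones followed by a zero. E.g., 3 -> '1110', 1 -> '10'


Encode each number as n ones followed by a terminating 0:
  9 -> 1111111110 (10 bits)
  11 -> 111111111110 (12 bits)
  8 -> 111111110 (9 bits)
  10 -> 11111111110 (11 bits)
Total length = 10 + 12 + 9 + 11 = 42 bits.

Unary([9, 11, 8, 10]) = 111111111011111111111011111111011111111110 (42 bits)


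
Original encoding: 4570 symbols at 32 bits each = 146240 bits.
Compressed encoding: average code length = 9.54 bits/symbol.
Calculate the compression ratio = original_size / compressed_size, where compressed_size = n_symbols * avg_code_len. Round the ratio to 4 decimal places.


original_size = n_symbols * orig_bits = 4570 * 32 = 146240 bits
compressed_size = n_symbols * avg_code_len = 4570 * 9.54 = 43597.8 bits
ratio = original_size / compressed_size = 146240 / 43597.8 = 3.3543

Compression ratio = 3.3543


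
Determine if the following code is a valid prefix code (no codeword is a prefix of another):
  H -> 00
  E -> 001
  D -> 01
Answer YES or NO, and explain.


Checking each pair (does one codeword prefix another?):
  H='00' vs E='001': prefix -- VIOLATION

NO -- this is NOT a valid prefix code. H (00) is a prefix of E (001).


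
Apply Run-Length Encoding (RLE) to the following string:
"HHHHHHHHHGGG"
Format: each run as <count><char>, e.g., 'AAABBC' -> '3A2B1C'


Scanning runs left to right:
  i=0: run of 'H' x 9 -> '9H'
  i=9: run of 'G' x 3 -> '3G'

RLE = 9H3G


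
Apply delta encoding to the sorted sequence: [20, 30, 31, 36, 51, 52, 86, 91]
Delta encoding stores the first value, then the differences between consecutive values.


First value: 20
Deltas:
  30 - 20 = 10
  31 - 30 = 1
  36 - 31 = 5
  51 - 36 = 15
  52 - 51 = 1
  86 - 52 = 34
  91 - 86 = 5


Delta encoded: [20, 10, 1, 5, 15, 1, 34, 5]


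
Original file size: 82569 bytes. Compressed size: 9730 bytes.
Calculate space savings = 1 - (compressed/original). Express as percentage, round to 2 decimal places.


ratio = compressed/original = 9730/82569 = 0.117841
savings = 1 - ratio = 1 - 0.117841 = 0.882159
as a percentage: 0.882159 * 100 = 88.22%

Space savings = 1 - 9730/82569 = 88.22%


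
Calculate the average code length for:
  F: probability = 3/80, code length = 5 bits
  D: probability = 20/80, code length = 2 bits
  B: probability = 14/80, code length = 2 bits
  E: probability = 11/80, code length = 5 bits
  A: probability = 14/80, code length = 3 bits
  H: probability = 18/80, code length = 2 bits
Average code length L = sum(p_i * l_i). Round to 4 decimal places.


Weighted contributions p_i * l_i:
  F: (3/80) * 5 = 15/80
  D: (20/80) * 2 = 40/80
  B: (14/80) * 2 = 28/80
  E: (11/80) * 5 = 55/80
  A: (14/80) * 3 = 42/80
  H: (18/80) * 2 = 36/80
Sum = (15 + 40 + 28 + 55 + 42 + 36)/80 = 216/80

L = 216/80 = 2.7000 bits/symbol


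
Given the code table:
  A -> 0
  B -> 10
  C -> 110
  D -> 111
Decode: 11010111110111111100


Decoding:
110 -> C
10 -> B
111 -> D
110 -> C
111 -> D
111 -> D
10 -> B
0 -> A


Result: CBDCDDBA


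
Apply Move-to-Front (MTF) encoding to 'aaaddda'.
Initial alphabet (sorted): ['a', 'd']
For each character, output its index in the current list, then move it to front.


MTF encoding:
'a': index 0 in ['a', 'd'] -> ['a', 'd']
'a': index 0 in ['a', 'd'] -> ['a', 'd']
'a': index 0 in ['a', 'd'] -> ['a', 'd']
'd': index 1 in ['a', 'd'] -> ['d', 'a']
'd': index 0 in ['d', 'a'] -> ['d', 'a']
'd': index 0 in ['d', 'a'] -> ['d', 'a']
'a': index 1 in ['d', 'a'] -> ['a', 'd']


Output: [0, 0, 0, 1, 0, 0, 1]


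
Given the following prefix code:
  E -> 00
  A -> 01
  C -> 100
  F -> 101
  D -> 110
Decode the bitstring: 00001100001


Decoding step by step:
Bits 00 -> E
Bits 00 -> E
Bits 110 -> D
Bits 00 -> E
Bits 01 -> A


Decoded message: EEDEA


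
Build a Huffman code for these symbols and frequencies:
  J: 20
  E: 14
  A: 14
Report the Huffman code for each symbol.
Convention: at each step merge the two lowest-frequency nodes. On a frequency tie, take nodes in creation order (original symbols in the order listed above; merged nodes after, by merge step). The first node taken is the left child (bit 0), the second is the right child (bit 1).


Huffman tree construction:
Step 1: Merge E(14) + A(14) = 28
Step 2: Merge J(20) + (E+A)(28) = 48
Read each symbol's code off the tree from the root (left child = 0, right child = 1).

Codes:
  J: 0 (length 1)
  E: 10 (length 2)
  A: 11 (length 2)
Average code length: 76/48 = 1.5833 bits/symbol


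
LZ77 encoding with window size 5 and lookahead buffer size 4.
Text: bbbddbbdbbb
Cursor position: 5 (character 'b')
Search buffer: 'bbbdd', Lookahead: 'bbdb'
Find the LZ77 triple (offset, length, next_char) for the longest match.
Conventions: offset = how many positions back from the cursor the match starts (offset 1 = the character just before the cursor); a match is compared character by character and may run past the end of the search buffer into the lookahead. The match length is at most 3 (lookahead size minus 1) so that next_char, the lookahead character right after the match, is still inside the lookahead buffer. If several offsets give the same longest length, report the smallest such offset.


Try each offset into the search buffer:
  offset=1 (pos 4, char 'd'): match length 0
  offset=2 (pos 3, char 'd'): match length 0
  offset=3 (pos 2, char 'b'): match length 1
  offset=4 (pos 1, char 'b'): match length 3
  offset=5 (pos 0, char 'b'): match length 2
Longest match has length 3 at offset 4.
next_char = character at position 5 + 3 = 8 -> 'b'

Best match: offset=4, length=3 (matching 'bbd' starting at position 1)
LZ77 triple: (4, 3, 'b')


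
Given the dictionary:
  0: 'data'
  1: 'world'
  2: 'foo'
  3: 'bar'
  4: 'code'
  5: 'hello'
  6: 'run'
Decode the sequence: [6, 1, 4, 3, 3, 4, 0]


Look up each index in the dictionary:
  6 -> 'run'
  1 -> 'world'
  4 -> 'code'
  3 -> 'bar'
  3 -> 'bar'
  4 -> 'code'
  0 -> 'data'

Decoded: "run world code bar bar code data"


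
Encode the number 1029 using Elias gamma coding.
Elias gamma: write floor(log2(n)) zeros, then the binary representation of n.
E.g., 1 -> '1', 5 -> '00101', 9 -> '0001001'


num_bits = floor(log2(1029)) + 1 = 11
leading_zeros = num_bits - 1 = 10
binary(1029) = 10000000101

Elias gamma(1029) = '0000000000' + '10000000101' = 000000000010000000101 (21 bits)


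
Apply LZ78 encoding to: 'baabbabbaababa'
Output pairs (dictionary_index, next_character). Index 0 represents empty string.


LZ78 encoding steps:
Dictionary: {0: ''}
Step 1: w='' (idx 0), next='b' -> output (0, 'b'), add 'b' as idx 1
Step 2: w='' (idx 0), next='a' -> output (0, 'a'), add 'a' as idx 2
Step 3: w='a' (idx 2), next='b' -> output (2, 'b'), add 'ab' as idx 3
Step 4: w='b' (idx 1), next='a' -> output (1, 'a'), add 'ba' as idx 4
Step 5: w='b' (idx 1), next='b' -> output (1, 'b'), add 'bb' as idx 5
Step 6: w='a' (idx 2), next='a' -> output (2, 'a'), add 'aa' as idx 6
Step 7: w='ba' (idx 4), next='b' -> output (4, 'b'), add 'bab' as idx 7
Step 8: w='a' (idx 2), end of input -> output (2, '')


Encoded: [(0, 'b'), (0, 'a'), (2, 'b'), (1, 'a'), (1, 'b'), (2, 'a'), (4, 'b'), (2, '')]


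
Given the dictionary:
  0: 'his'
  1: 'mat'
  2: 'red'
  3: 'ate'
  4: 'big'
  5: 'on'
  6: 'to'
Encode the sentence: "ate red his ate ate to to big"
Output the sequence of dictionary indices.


Look up each word in the dictionary:
  'ate' -> 3
  'red' -> 2
  'his' -> 0
  'ate' -> 3
  'ate' -> 3
  'to' -> 6
  'to' -> 6
  'big' -> 4

Encoded: [3, 2, 0, 3, 3, 6, 6, 4]


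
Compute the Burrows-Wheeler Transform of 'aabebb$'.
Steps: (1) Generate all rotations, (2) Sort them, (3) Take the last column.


Rotations (sorted):
  0: $aabebb -> last char: b
  1: aabebb$ -> last char: $
  2: abebb$a -> last char: a
  3: b$aabeb -> last char: b
  4: bb$aabe -> last char: e
  5: bebb$aa -> last char: a
  6: ebb$aab -> last char: b


BWT = b$abeab


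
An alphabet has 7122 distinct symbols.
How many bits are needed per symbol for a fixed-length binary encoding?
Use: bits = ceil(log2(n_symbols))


log2(7122) = 12.7981
Bracket: 2^12 = 4096 < 7122 <= 2^13 = 8192
So ceil(log2(7122)) = 13

bits = ceil(log2(7122)) = ceil(12.7981) = 13 bits


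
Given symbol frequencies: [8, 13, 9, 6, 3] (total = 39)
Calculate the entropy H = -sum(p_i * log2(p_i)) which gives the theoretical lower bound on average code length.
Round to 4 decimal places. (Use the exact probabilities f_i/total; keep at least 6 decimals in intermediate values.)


Per-symbol terms -p_i * log2(p_i) with p_i = f_i/39:
  p = 8/39 = 0.205128: log2(p) = -2.285402, -p*log2(p) = 0.468800
  p = 13/39 = 0.333333: log2(p) = -1.584963, -p*log2(p) = 0.528321
  p = 9/39 = 0.230769: log2(p) = -2.115477, -p*log2(p) = 0.488187
  p = 6/39 = 0.153846: log2(p) = -2.700440, -p*log2(p) = 0.415452
  p = 3/39 = 0.076923: log2(p) = -3.700440, -p*log2(p) = 0.284649
H = 0.468800 + 0.528321 + 0.488187 + 0.415452 + 0.284649 = 2.185409

H = 2.1854 bits/symbol


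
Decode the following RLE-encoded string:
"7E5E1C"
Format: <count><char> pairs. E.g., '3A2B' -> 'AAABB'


Expanding each <count><char> pair:
  7E -> 'EEEEEEE'
  5E -> 'EEEEE'
  1C -> 'C'

Decoded = EEEEEEEEEEEEC


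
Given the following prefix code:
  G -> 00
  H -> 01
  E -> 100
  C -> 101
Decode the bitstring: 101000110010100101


Decoding step by step:
Bits 101 -> C
Bits 00 -> G
Bits 01 -> H
Bits 100 -> E
Bits 101 -> C
Bits 00 -> G
Bits 101 -> C


Decoded message: CGHECGC


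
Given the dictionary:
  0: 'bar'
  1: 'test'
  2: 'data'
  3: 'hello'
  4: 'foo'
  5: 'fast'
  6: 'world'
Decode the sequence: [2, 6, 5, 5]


Look up each index in the dictionary:
  2 -> 'data'
  6 -> 'world'
  5 -> 'fast'
  5 -> 'fast'

Decoded: "data world fast fast"


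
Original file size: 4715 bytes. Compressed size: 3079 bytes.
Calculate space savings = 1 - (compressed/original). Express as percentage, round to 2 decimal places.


ratio = compressed/original = 3079/4715 = 0.653022
savings = 1 - ratio = 1 - 0.653022 = 0.346978
as a percentage: 0.346978 * 100 = 34.7%

Space savings = 1 - 3079/4715 = 34.7%


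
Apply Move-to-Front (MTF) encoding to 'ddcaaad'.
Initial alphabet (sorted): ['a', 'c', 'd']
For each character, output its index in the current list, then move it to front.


MTF encoding:
'd': index 2 in ['a', 'c', 'd'] -> ['d', 'a', 'c']
'd': index 0 in ['d', 'a', 'c'] -> ['d', 'a', 'c']
'c': index 2 in ['d', 'a', 'c'] -> ['c', 'd', 'a']
'a': index 2 in ['c', 'd', 'a'] -> ['a', 'c', 'd']
'a': index 0 in ['a', 'c', 'd'] -> ['a', 'c', 'd']
'a': index 0 in ['a', 'c', 'd'] -> ['a', 'c', 'd']
'd': index 2 in ['a', 'c', 'd'] -> ['d', 'a', 'c']


Output: [2, 0, 2, 2, 0, 0, 2]


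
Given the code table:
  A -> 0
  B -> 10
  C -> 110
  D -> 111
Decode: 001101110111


Decoding:
0 -> A
0 -> A
110 -> C
111 -> D
0 -> A
111 -> D


Result: AACDAD


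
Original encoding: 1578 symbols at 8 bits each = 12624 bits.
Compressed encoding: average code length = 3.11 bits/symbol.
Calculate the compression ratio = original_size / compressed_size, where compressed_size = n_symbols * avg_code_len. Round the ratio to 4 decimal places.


original_size = n_symbols * orig_bits = 1578 * 8 = 12624 bits
compressed_size = n_symbols * avg_code_len = 1578 * 3.11 = 4907.58 bits
ratio = original_size / compressed_size = 12624 / 4907.58 = 2.5723

Compression ratio = 2.5723


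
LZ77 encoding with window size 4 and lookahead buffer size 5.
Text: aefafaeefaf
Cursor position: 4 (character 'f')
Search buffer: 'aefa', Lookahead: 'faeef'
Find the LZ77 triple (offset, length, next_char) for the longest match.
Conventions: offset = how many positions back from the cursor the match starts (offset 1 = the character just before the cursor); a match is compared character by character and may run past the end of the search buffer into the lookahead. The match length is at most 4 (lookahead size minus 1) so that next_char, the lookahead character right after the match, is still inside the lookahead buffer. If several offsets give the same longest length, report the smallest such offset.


Try each offset into the search buffer:
  offset=1 (pos 3, char 'a'): match length 0
  offset=2 (pos 2, char 'f'): match length 2
  offset=3 (pos 1, char 'e'): match length 0
  offset=4 (pos 0, char 'a'): match length 0
Longest match has length 2 at offset 2.
next_char = character at position 4 + 2 = 6 -> 'e'

Best match: offset=2, length=2 (matching 'fa' starting at position 2)
LZ77 triple: (2, 2, 'e')


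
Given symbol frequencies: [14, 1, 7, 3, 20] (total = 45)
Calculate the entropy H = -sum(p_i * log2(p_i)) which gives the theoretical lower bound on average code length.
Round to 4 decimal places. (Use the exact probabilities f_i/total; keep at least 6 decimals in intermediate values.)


Per-symbol terms -p_i * log2(p_i) with p_i = f_i/45:
  p = 14/45 = 0.311111: log2(p) = -1.684498, -p*log2(p) = 0.524066
  p = 1/45 = 0.022222: log2(p) = -5.491853, -p*log2(p) = 0.122041
  p = 7/45 = 0.155556: log2(p) = -2.684498, -p*log2(p) = 0.417589
  p = 3/45 = 0.066667: log2(p) = -3.906891, -p*log2(p) = 0.260459
  p = 20/45 = 0.444444: log2(p) = -1.169925, -p*log2(p) = 0.519967
H = 0.524066 + 0.122041 + 0.417589 + 0.260459 + 0.519967 = 1.844122

H = 1.8441 bits/symbol


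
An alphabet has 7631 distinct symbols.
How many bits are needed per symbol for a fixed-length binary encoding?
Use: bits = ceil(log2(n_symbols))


log2(7631) = 12.8977
Bracket: 2^12 = 4096 < 7631 <= 2^13 = 8192
So ceil(log2(7631)) = 13

bits = ceil(log2(7631)) = ceil(12.8977) = 13 bits


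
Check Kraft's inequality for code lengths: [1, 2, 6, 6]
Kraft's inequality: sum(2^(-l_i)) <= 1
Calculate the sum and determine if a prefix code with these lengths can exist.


Sum = 2^(-1) + 2^(-2) + 2^(-6) + 2^(-6)
    = 0.5 + 0.25 + 0.015625 + 0.015625
    = 50/64 = 0.78125
Since 0.78125 <= 1, Kraft's inequality IS satisfied.
A prefix code with these lengths CAN exist.

Kraft sum = 0.78125. Satisfied.


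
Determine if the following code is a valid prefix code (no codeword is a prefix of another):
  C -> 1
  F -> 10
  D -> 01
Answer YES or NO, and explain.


Checking each pair (does one codeword prefix another?):
  C='1' vs F='10': prefix -- VIOLATION

NO -- this is NOT a valid prefix code. C (1) is a prefix of F (10).


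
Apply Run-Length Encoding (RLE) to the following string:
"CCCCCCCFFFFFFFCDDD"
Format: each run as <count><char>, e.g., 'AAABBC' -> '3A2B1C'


Scanning runs left to right:
  i=0: run of 'C' x 7 -> '7C'
  i=7: run of 'F' x 7 -> '7F'
  i=14: run of 'C' x 1 -> '1C'
  i=15: run of 'D' x 3 -> '3D'

RLE = 7C7F1C3D


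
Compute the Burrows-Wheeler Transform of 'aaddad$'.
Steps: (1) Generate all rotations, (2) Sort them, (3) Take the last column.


Rotations (sorted):
  0: $aaddad -> last char: d
  1: aaddad$ -> last char: $
  2: ad$aadd -> last char: d
  3: addad$a -> last char: a
  4: d$aadda -> last char: a
  5: dad$aad -> last char: d
  6: ddad$aa -> last char: a


BWT = d$daada


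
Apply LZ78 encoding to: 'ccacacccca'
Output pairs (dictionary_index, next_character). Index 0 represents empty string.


LZ78 encoding steps:
Dictionary: {0: ''}
Step 1: w='' (idx 0), next='c' -> output (0, 'c'), add 'c' as idx 1
Step 2: w='c' (idx 1), next='a' -> output (1, 'a'), add 'ca' as idx 2
Step 3: w='ca' (idx 2), next='c' -> output (2, 'c'), add 'cac' as idx 3
Step 4: w='c' (idx 1), next='c' -> output (1, 'c'), add 'cc' as idx 4
Step 5: w='ca' (idx 2), end of input -> output (2, '')


Encoded: [(0, 'c'), (1, 'a'), (2, 'c'), (1, 'c'), (2, '')]


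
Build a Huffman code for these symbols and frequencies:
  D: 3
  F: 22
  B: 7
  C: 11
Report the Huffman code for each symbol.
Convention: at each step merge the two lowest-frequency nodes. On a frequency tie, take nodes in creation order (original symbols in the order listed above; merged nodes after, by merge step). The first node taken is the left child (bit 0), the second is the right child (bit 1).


Huffman tree construction:
Step 1: Merge D(3) + B(7) = 10
Step 2: Merge (D+B)(10) + C(11) = 21
Step 3: Merge ((D+B)+C)(21) + F(22) = 43
Read each symbol's code off the tree from the root (left child = 0, right child = 1).

Codes:
  D: 000 (length 3)
  F: 1 (length 1)
  B: 001 (length 3)
  C: 01 (length 2)
Average code length: 74/43 = 1.7209 bits/symbol


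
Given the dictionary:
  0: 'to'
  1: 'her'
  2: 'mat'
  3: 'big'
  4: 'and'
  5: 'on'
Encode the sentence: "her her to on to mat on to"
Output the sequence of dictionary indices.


Look up each word in the dictionary:
  'her' -> 1
  'her' -> 1
  'to' -> 0
  'on' -> 5
  'to' -> 0
  'mat' -> 2
  'on' -> 5
  'to' -> 0

Encoded: [1, 1, 0, 5, 0, 2, 5, 0]


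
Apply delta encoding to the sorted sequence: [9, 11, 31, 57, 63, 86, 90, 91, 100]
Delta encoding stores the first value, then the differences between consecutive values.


First value: 9
Deltas:
  11 - 9 = 2
  31 - 11 = 20
  57 - 31 = 26
  63 - 57 = 6
  86 - 63 = 23
  90 - 86 = 4
  91 - 90 = 1
  100 - 91 = 9


Delta encoded: [9, 2, 20, 26, 6, 23, 4, 1, 9]


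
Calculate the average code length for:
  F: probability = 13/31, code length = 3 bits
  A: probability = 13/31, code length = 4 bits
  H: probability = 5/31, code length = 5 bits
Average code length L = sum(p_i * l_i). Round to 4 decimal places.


Weighted contributions p_i * l_i:
  F: (13/31) * 3 = 39/31
  A: (13/31) * 4 = 52/31
  H: (5/31) * 5 = 25/31
Sum = (39 + 52 + 25)/31 = 116/31

L = 116/31 = 3.7419 bits/symbol


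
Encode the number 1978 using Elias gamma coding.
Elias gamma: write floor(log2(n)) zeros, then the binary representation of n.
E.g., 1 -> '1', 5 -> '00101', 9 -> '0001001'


num_bits = floor(log2(1978)) + 1 = 11
leading_zeros = num_bits - 1 = 10
binary(1978) = 11110111010

Elias gamma(1978) = '0000000000' + '11110111010' = 000000000011110111010 (21 bits)


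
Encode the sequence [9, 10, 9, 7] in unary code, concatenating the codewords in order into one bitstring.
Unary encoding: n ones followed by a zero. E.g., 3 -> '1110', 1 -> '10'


Encode each number as n ones followed by a terminating 0:
  9 -> 1111111110 (10 bits)
  10 -> 11111111110 (11 bits)
  9 -> 1111111110 (10 bits)
  7 -> 11111110 (8 bits)
Total length = 10 + 11 + 10 + 8 = 39 bits.

Unary([9, 10, 9, 7]) = 111111111011111111110111111111011111110 (39 bits)


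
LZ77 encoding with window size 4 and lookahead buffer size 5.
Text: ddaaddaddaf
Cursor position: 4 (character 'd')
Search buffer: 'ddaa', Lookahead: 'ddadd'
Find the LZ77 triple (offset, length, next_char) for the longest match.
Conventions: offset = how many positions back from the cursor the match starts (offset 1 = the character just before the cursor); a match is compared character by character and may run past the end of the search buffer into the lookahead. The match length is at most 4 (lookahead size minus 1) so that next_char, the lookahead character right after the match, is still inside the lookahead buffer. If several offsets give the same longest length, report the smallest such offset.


Try each offset into the search buffer:
  offset=1 (pos 3, char 'a'): match length 0
  offset=2 (pos 2, char 'a'): match length 0
  offset=3 (pos 1, char 'd'): match length 1
  offset=4 (pos 0, char 'd'): match length 3
Longest match has length 3 at offset 4.
next_char = character at position 4 + 3 = 7 -> 'd'

Best match: offset=4, length=3 (matching 'dda' starting at position 0)
LZ77 triple: (4, 3, 'd')


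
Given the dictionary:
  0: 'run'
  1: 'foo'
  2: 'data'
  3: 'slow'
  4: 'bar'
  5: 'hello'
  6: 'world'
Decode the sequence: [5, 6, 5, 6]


Look up each index in the dictionary:
  5 -> 'hello'
  6 -> 'world'
  5 -> 'hello'
  6 -> 'world'

Decoded: "hello world hello world"


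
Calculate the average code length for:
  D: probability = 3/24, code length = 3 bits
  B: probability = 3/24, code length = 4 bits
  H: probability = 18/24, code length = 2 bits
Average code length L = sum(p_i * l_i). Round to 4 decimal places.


Weighted contributions p_i * l_i:
  D: (3/24) * 3 = 9/24
  B: (3/24) * 4 = 12/24
  H: (18/24) * 2 = 36/24
Sum = (9 + 12 + 36)/24 = 57/24

L = 57/24 = 2.3750 bits/symbol


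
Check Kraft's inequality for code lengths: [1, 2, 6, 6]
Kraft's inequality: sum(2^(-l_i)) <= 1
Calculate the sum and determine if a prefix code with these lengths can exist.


Sum = 2^(-1) + 2^(-2) + 2^(-6) + 2^(-6)
    = 0.5 + 0.25 + 0.015625 + 0.015625
    = 50/64 = 0.78125
Since 0.78125 <= 1, Kraft's inequality IS satisfied.
A prefix code with these lengths CAN exist.

Kraft sum = 0.78125. Satisfied.


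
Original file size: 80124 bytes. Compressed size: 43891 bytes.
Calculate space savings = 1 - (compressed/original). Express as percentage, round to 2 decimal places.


ratio = compressed/original = 43891/80124 = 0.547788
savings = 1 - ratio = 1 - 0.547788 = 0.452212
as a percentage: 0.452212 * 100 = 45.22%

Space savings = 1 - 43891/80124 = 45.22%


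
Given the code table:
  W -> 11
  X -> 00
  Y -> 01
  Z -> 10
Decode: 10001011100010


Decoding:
10 -> Z
00 -> X
10 -> Z
11 -> W
10 -> Z
00 -> X
10 -> Z


Result: ZXZWZXZ


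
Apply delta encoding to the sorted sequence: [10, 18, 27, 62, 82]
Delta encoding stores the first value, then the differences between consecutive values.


First value: 10
Deltas:
  18 - 10 = 8
  27 - 18 = 9
  62 - 27 = 35
  82 - 62 = 20


Delta encoded: [10, 8, 9, 35, 20]


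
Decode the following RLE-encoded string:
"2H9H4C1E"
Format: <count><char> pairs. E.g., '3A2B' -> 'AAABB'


Expanding each <count><char> pair:
  2H -> 'HH'
  9H -> 'HHHHHHHHH'
  4C -> 'CCCC'
  1E -> 'E'

Decoded = HHHHHHHHHHHCCCCE


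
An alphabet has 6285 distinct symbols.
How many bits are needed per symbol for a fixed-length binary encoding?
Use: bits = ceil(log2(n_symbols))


log2(6285) = 12.6177
Bracket: 2^12 = 4096 < 6285 <= 2^13 = 8192
So ceil(log2(6285)) = 13

bits = ceil(log2(6285)) = ceil(12.6177) = 13 bits


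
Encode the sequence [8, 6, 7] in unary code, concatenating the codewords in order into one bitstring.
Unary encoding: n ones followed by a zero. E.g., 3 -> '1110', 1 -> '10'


Encode each number as n ones followed by a terminating 0:
  8 -> 111111110 (9 bits)
  6 -> 1111110 (7 bits)
  7 -> 11111110 (8 bits)
Total length = 9 + 7 + 8 = 24 bits.

Unary([8, 6, 7]) = 111111110111111011111110 (24 bits)


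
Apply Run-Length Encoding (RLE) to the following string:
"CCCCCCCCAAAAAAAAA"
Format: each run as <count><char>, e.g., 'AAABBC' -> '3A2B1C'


Scanning runs left to right:
  i=0: run of 'C' x 8 -> '8C'
  i=8: run of 'A' x 9 -> '9A'

RLE = 8C9A


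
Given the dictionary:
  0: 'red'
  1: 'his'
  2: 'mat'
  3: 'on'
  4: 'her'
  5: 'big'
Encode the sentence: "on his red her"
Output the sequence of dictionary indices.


Look up each word in the dictionary:
  'on' -> 3
  'his' -> 1
  'red' -> 0
  'her' -> 4

Encoded: [3, 1, 0, 4]


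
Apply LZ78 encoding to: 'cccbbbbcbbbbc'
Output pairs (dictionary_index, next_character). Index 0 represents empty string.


LZ78 encoding steps:
Dictionary: {0: ''}
Step 1: w='' (idx 0), next='c' -> output (0, 'c'), add 'c' as idx 1
Step 2: w='c' (idx 1), next='c' -> output (1, 'c'), add 'cc' as idx 2
Step 3: w='' (idx 0), next='b' -> output (0, 'b'), add 'b' as idx 3
Step 4: w='b' (idx 3), next='b' -> output (3, 'b'), add 'bb' as idx 4
Step 5: w='b' (idx 3), next='c' -> output (3, 'c'), add 'bc' as idx 5
Step 6: w='bb' (idx 4), next='b' -> output (4, 'b'), add 'bbb' as idx 6
Step 7: w='bc' (idx 5), end of input -> output (5, '')


Encoded: [(0, 'c'), (1, 'c'), (0, 'b'), (3, 'b'), (3, 'c'), (4, 'b'), (5, '')]


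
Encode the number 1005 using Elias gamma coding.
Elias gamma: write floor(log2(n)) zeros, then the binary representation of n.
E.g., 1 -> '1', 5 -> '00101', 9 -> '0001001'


num_bits = floor(log2(1005)) + 1 = 10
leading_zeros = num_bits - 1 = 9
binary(1005) = 1111101101

Elias gamma(1005) = '000000000' + '1111101101' = 0000000001111101101 (19 bits)


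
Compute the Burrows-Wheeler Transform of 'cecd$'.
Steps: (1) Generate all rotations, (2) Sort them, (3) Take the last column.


Rotations (sorted):
  0: $cecd -> last char: d
  1: cd$ce -> last char: e
  2: cecd$ -> last char: $
  3: d$cec -> last char: c
  4: ecd$c -> last char: c


BWT = de$cc


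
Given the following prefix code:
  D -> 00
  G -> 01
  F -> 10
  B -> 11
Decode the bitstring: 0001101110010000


Decoding step by step:
Bits 00 -> D
Bits 01 -> G
Bits 10 -> F
Bits 11 -> B
Bits 10 -> F
Bits 01 -> G
Bits 00 -> D
Bits 00 -> D


Decoded message: DGFBFGDD


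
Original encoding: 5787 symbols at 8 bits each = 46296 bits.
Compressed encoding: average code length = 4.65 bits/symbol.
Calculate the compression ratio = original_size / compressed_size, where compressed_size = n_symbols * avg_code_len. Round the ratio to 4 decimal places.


original_size = n_symbols * orig_bits = 5787 * 8 = 46296 bits
compressed_size = n_symbols * avg_code_len = 5787 * 4.65 = 26909.55 bits
ratio = original_size / compressed_size = 46296 / 26909.55 = 1.7204

Compression ratio = 1.7204


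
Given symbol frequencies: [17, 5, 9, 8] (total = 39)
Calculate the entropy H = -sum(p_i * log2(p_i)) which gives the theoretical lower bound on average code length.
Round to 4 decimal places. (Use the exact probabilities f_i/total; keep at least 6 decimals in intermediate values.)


Per-symbol terms -p_i * log2(p_i) with p_i = f_i/39:
  p = 17/39 = 0.435897: log2(p) = -1.197939, -p*log2(p) = 0.522179
  p = 5/39 = 0.128205: log2(p) = -2.963474, -p*log2(p) = 0.379933
  p = 9/39 = 0.230769: log2(p) = -2.115477, -p*log2(p) = 0.488187
  p = 8/39 = 0.205128: log2(p) = -2.285402, -p*log2(p) = 0.468800
H = 0.522179 + 0.379933 + 0.488187 + 0.468800 = 1.859099

H = 1.8591 bits/symbol


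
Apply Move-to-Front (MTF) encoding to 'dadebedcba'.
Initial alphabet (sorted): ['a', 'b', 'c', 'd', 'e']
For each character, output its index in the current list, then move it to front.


MTF encoding:
'd': index 3 in ['a', 'b', 'c', 'd', 'e'] -> ['d', 'a', 'b', 'c', 'e']
'a': index 1 in ['d', 'a', 'b', 'c', 'e'] -> ['a', 'd', 'b', 'c', 'e']
'd': index 1 in ['a', 'd', 'b', 'c', 'e'] -> ['d', 'a', 'b', 'c', 'e']
'e': index 4 in ['d', 'a', 'b', 'c', 'e'] -> ['e', 'd', 'a', 'b', 'c']
'b': index 3 in ['e', 'd', 'a', 'b', 'c'] -> ['b', 'e', 'd', 'a', 'c']
'e': index 1 in ['b', 'e', 'd', 'a', 'c'] -> ['e', 'b', 'd', 'a', 'c']
'd': index 2 in ['e', 'b', 'd', 'a', 'c'] -> ['d', 'e', 'b', 'a', 'c']
'c': index 4 in ['d', 'e', 'b', 'a', 'c'] -> ['c', 'd', 'e', 'b', 'a']
'b': index 3 in ['c', 'd', 'e', 'b', 'a'] -> ['b', 'c', 'd', 'e', 'a']
'a': index 4 in ['b', 'c', 'd', 'e', 'a'] -> ['a', 'b', 'c', 'd', 'e']


Output: [3, 1, 1, 4, 3, 1, 2, 4, 3, 4]


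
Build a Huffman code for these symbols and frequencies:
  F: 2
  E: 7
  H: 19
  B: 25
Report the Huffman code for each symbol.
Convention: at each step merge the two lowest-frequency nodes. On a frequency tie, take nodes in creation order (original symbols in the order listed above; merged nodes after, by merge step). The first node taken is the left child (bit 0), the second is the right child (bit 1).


Huffman tree construction:
Step 1: Merge F(2) + E(7) = 9
Step 2: Merge (F+E)(9) + H(19) = 28
Step 3: Merge B(25) + ((F+E)+H)(28) = 53
Read each symbol's code off the tree from the root (left child = 0, right child = 1).

Codes:
  F: 100 (length 3)
  E: 101 (length 3)
  H: 11 (length 2)
  B: 0 (length 1)
Average code length: 90/53 = 1.6981 bits/symbol


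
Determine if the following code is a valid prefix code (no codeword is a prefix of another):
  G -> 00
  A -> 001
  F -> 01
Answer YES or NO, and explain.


Checking each pair (does one codeword prefix another?):
  G='00' vs A='001': prefix -- VIOLATION

NO -- this is NOT a valid prefix code. G (00) is a prefix of A (001).


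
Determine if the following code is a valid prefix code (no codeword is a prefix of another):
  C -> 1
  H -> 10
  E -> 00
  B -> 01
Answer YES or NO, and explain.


Checking each pair (does one codeword prefix another?):
  C='1' vs H='10': prefix -- VIOLATION

NO -- this is NOT a valid prefix code. C (1) is a prefix of H (10).


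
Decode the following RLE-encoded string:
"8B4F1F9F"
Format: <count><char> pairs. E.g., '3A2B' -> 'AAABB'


Expanding each <count><char> pair:
  8B -> 'BBBBBBBB'
  4F -> 'FFFF'
  1F -> 'F'
  9F -> 'FFFFFFFFF'

Decoded = BBBBBBBBFFFFFFFFFFFFFF


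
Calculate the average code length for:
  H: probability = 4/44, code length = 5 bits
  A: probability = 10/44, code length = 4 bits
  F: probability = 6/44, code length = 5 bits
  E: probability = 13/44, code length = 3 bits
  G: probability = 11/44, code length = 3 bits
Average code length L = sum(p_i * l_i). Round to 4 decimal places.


Weighted contributions p_i * l_i:
  H: (4/44) * 5 = 20/44
  A: (10/44) * 4 = 40/44
  F: (6/44) * 5 = 30/44
  E: (13/44) * 3 = 39/44
  G: (11/44) * 3 = 33/44
Sum = (20 + 40 + 30 + 39 + 33)/44 = 162/44

L = 162/44 = 3.6818 bits/symbol


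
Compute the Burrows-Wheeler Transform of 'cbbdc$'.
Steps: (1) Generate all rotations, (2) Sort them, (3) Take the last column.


Rotations (sorted):
  0: $cbbdc -> last char: c
  1: bbdc$c -> last char: c
  2: bdc$cb -> last char: b
  3: c$cbbd -> last char: d
  4: cbbdc$ -> last char: $
  5: dc$cbb -> last char: b


BWT = ccbd$b


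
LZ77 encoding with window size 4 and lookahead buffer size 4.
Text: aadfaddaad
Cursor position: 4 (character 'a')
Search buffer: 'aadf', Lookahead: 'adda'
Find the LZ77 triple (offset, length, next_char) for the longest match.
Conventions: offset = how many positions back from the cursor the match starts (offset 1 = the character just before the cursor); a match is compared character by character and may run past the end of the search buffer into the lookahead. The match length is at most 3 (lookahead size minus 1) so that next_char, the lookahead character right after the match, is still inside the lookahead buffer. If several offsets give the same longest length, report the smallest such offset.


Try each offset into the search buffer:
  offset=1 (pos 3, char 'f'): match length 0
  offset=2 (pos 2, char 'd'): match length 0
  offset=3 (pos 1, char 'a'): match length 2
  offset=4 (pos 0, char 'a'): match length 1
Longest match has length 2 at offset 3.
next_char = character at position 4 + 2 = 6 -> 'd'

Best match: offset=3, length=2 (matching 'ad' starting at position 1)
LZ77 triple: (3, 2, 'd')


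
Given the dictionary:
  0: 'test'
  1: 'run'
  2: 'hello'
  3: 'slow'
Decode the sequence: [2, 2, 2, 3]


Look up each index in the dictionary:
  2 -> 'hello'
  2 -> 'hello'
  2 -> 'hello'
  3 -> 'slow'

Decoded: "hello hello hello slow"


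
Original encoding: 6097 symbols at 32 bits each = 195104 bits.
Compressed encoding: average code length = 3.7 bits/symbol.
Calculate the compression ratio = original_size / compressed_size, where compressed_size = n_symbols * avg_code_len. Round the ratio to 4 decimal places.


original_size = n_symbols * orig_bits = 6097 * 32 = 195104 bits
compressed_size = n_symbols * avg_code_len = 6097 * 3.7 = 22558.9 bits
ratio = original_size / compressed_size = 195104 / 22558.9 = 8.6486

Compression ratio = 8.6486


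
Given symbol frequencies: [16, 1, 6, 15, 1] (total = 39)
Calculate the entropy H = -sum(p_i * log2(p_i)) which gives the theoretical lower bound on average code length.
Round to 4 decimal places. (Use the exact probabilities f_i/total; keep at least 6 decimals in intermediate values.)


Per-symbol terms -p_i * log2(p_i) with p_i = f_i/39:
  p = 16/39 = 0.410256: log2(p) = -1.285402, -p*log2(p) = 0.527345
  p = 1/39 = 0.025641: log2(p) = -5.285402, -p*log2(p) = 0.135523
  p = 6/39 = 0.153846: log2(p) = -2.700440, -p*log2(p) = 0.415452
  p = 15/39 = 0.384615: log2(p) = -1.378512, -p*log2(p) = 0.530197
  p = 1/39 = 0.025641: log2(p) = -5.285402, -p*log2(p) = 0.135523
H = 0.527345 + 0.135523 + 0.415452 + 0.530197 + 0.135523 = 1.744040

H = 1.744 bits/symbol


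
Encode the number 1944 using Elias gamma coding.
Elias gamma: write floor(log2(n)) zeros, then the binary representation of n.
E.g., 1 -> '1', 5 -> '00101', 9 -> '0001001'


num_bits = floor(log2(1944)) + 1 = 11
leading_zeros = num_bits - 1 = 10
binary(1944) = 11110011000

Elias gamma(1944) = '0000000000' + '11110011000' = 000000000011110011000 (21 bits)
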